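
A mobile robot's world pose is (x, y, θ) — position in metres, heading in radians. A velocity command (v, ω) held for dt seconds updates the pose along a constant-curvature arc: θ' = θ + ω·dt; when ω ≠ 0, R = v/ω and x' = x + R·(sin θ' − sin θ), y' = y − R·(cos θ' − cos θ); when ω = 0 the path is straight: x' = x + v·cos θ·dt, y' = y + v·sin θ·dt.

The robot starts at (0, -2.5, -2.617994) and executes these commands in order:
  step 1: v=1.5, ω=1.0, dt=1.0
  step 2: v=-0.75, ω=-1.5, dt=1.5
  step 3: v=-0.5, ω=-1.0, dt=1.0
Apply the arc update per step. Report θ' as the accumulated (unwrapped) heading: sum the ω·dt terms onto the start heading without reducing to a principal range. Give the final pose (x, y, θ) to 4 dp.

(0.2451, -3.8293, -4.8680)

step 1: θ'=-1.6180 (R=1.5000) → pose (-0.7483, -3.7283, -1.6180)
step 2: θ'=-3.8680 (R=0.5000) → pose (0.0832, -3.3781, -3.8680)
step 3: θ'=-4.8680 (R=0.5000) → pose (0.2451, -3.8293, -4.8680)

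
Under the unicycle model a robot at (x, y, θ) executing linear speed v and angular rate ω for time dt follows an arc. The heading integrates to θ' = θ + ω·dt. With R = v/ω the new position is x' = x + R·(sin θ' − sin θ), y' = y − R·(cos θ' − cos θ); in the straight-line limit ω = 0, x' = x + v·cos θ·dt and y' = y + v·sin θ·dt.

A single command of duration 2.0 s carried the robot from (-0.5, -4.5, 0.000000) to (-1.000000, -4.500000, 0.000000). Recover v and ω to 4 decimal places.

v = -0.2500, ω = 0.0000

Δθ = 0.000000 − 0.000000 = 0.000000
ω = Δθ/dt = 0.000000/2.0 = 0.0000
ω = 0 → v = (Δx·cos θ + Δy·sin θ)/dt = -0.2500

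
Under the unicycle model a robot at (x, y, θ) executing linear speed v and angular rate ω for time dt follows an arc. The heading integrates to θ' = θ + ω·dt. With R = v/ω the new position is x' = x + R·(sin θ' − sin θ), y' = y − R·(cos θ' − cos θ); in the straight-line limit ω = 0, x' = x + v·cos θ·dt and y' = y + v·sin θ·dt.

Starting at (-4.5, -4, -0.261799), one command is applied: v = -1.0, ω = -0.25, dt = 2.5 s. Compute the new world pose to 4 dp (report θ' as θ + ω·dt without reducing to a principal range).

(-6.5649, -2.6639, -0.8868)

θ' = -0.2618 + -0.25·2.5 = -0.8868
R = v/ω = -1.0/-0.25 = 4.0000
x' = -4.5 + 4.0000·(sin -0.8868 − sin -0.2618) = -6.5649
y' = -4 − 4.0000·(cos -0.8868 − cos -0.2618) = -2.6639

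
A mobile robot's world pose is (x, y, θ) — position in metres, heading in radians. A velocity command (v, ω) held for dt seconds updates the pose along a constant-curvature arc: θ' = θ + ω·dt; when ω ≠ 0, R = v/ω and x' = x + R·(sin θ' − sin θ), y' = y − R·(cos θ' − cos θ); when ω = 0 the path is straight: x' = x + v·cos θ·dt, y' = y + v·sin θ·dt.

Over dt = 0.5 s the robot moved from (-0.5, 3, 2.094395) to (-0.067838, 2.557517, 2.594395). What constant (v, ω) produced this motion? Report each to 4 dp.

v = -1.2500, ω = 1.0000

Δθ = 2.594395 − 2.094395 = 0.500000
ω = Δθ/dt = 0.500000/0.5 = 1.0000
R = −Δy/(cos θ' − cos θ) = -1.2500
v = R·ω = -1.2500·1.0000 = -1.2500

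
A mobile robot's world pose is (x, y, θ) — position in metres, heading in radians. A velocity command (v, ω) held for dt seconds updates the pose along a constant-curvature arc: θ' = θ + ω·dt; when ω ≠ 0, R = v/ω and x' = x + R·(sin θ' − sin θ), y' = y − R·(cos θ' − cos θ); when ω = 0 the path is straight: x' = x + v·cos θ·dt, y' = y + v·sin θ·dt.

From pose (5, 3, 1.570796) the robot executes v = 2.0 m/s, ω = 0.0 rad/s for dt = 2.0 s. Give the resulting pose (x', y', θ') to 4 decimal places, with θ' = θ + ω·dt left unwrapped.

θ' = 1.5708 + 0.0·2.0 = 1.5708
ω = 0 → straight: x' = 5 + 2.0·cos(1.5708)·2.0 = 5.0000
y' = 3 + 2.0·sin(1.5708)·2.0 = 7.0000

(5.0000, 7.0000, 1.5708)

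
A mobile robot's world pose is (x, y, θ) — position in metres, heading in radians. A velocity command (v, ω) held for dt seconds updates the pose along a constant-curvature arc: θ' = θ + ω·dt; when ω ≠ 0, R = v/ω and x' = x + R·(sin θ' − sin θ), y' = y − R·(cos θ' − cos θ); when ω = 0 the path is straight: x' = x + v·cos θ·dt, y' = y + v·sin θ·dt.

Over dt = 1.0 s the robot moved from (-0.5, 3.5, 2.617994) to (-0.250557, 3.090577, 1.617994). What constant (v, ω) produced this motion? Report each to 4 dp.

Δθ = 1.617994 − 2.617994 = -1.000000
ω = Δθ/dt = -1.000000/1.0 = -1.0000
R = −Δy/(cos θ' − cos θ) = 0.5000
v = R·ω = 0.5000·-1.0000 = -0.5000

v = -0.5000, ω = -1.0000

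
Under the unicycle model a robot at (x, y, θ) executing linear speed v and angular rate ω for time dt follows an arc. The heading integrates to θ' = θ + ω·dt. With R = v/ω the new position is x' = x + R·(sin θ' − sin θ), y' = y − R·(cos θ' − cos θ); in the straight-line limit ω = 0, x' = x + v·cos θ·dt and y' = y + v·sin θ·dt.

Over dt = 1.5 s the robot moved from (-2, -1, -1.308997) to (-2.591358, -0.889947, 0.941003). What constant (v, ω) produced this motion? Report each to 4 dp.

Δθ = 0.941003 − -1.308997 = 2.250000
ω = Δθ/dt = 2.250000/1.5 = 1.5000
R = Δx/(sin θ' − sin θ) = -0.3333
v = R·ω = -0.3333·1.5000 = -0.5000

v = -0.5000, ω = 1.5000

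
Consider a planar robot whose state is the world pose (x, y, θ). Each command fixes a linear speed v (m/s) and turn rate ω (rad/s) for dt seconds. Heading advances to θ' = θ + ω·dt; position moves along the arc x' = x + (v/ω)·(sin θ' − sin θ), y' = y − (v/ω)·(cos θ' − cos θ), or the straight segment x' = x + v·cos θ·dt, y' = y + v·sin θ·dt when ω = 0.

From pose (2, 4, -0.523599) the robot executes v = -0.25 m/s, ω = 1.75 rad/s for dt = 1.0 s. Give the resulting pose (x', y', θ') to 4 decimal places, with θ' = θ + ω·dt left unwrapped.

(1.7941, 3.9245, 1.2264)

θ' = -0.5236 + 1.75·1.0 = 1.2264
R = v/ω = -0.25/1.75 = -0.1429
x' = 2 + -0.1429·(sin 1.2264 − sin -0.5236) = 1.7941
y' = 4 − -0.1429·(cos 1.2264 − cos -0.5236) = 3.9245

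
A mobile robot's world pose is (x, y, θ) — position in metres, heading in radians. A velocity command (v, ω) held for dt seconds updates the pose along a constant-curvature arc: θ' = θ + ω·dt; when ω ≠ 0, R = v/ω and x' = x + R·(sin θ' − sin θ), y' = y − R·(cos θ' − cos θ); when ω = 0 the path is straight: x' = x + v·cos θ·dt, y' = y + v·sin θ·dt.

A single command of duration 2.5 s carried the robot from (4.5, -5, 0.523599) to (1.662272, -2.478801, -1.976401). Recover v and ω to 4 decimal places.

Δθ = -1.976401 − 0.523599 = -2.500000
ω = Δθ/dt = -2.500000/2.5 = -1.0000
R = Δx/(sin θ' − sin θ) = 2.0000
v = R·ω = 2.0000·-1.0000 = -2.0000

v = -2.0000, ω = -1.0000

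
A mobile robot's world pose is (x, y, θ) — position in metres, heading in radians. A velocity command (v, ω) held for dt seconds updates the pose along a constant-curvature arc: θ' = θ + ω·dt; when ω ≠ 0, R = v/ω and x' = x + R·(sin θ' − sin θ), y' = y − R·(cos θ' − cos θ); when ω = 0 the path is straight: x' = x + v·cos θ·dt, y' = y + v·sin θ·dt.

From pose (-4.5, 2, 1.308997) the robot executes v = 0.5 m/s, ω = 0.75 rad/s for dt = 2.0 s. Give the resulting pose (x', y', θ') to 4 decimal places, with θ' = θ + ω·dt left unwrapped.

(-4.9263, 2.8027, 2.8090)

θ' = 1.3090 + 0.75·2.0 = 2.8090
R = v/ω = 0.5/0.75 = 0.6667
x' = -4.5 + 0.6667·(sin 2.8090 − sin 1.3090) = -4.9263
y' = 2 − 0.6667·(cos 2.8090 − cos 1.3090) = 2.8027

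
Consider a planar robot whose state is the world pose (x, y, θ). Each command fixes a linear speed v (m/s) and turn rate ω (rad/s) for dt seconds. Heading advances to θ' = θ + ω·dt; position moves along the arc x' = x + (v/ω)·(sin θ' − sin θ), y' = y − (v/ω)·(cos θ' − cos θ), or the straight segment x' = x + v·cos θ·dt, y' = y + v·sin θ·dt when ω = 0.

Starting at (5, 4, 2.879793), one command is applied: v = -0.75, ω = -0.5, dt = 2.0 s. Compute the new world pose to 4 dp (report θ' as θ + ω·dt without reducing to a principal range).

(6.0407, 3.0073, 1.8798)

θ' = 2.8798 + -0.5·2.0 = 1.8798
R = v/ω = -0.75/-0.5 = 1.5000
x' = 5 + 1.5000·(sin 1.8798 − sin 2.8798) = 6.0407
y' = 4 − 1.5000·(cos 1.8798 − cos 2.8798) = 3.0073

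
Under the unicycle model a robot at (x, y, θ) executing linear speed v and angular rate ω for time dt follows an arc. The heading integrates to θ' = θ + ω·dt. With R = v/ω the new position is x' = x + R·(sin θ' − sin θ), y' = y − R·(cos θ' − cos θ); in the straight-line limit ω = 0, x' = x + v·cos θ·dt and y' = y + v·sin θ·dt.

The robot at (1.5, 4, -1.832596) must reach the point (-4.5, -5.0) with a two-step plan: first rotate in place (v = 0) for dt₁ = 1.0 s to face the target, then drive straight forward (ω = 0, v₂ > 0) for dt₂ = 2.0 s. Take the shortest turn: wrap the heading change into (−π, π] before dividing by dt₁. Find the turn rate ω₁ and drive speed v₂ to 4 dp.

ω₁ = -0.3262, v₂ = 5.4083

heading to target = atan2(-5−4, -4.5−1.5) = -2.1588
Δθ = wrap(-2.1588 − -1.8326) = -0.3262; ω₁ = Δθ/dt₁ = -0.3262
distance = √((-4.5−1.5)² + (-5−4)²) = 10.8167; v₂ = distance/dt₂ = 5.4083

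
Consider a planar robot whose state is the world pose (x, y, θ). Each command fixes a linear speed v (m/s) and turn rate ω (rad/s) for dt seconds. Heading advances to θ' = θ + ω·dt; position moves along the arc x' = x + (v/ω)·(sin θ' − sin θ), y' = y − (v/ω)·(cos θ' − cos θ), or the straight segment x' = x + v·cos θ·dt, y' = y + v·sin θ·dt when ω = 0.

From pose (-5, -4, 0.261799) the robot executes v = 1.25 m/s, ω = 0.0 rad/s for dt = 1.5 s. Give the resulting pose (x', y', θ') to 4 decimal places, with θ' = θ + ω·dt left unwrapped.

θ' = 0.2618 + 0.0·1.5 = 0.2618
ω = 0 → straight: x' = -5 + 1.25·cos(0.2618)·1.5 = -3.1889
y' = -4 + 1.25·sin(0.2618)·1.5 = -3.5147

(-3.1889, -3.5147, 0.2618)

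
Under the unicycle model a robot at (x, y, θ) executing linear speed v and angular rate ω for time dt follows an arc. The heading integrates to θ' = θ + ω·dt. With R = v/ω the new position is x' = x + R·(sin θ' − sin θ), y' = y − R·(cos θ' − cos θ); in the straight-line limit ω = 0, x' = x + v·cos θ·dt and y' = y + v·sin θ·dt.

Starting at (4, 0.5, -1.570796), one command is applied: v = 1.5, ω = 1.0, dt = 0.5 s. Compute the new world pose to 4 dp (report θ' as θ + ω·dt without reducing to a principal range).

(4.1836, -0.2191, -1.0708)

θ' = -1.5708 + 1.0·0.5 = -1.0708
R = v/ω = 1.5/1.0 = 1.5000
x' = 4 + 1.5000·(sin -1.0708 − sin -1.5708) = 4.1836
y' = 0.5 − 1.5000·(cos -1.0708 − cos -1.5708) = -0.2191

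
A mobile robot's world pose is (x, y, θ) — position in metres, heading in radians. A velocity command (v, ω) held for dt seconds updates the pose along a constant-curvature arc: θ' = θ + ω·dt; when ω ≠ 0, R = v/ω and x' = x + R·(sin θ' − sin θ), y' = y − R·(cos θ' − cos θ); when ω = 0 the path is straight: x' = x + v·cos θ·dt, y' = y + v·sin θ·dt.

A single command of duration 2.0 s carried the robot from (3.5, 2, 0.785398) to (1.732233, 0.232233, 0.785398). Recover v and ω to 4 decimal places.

v = -1.2500, ω = 0.0000

Δθ = 0.785398 − 0.785398 = 0.000000
ω = Δθ/dt = 0.000000/2.0 = 0.0000
ω = 0 → v = (Δx·cos θ + Δy·sin θ)/dt = -1.2500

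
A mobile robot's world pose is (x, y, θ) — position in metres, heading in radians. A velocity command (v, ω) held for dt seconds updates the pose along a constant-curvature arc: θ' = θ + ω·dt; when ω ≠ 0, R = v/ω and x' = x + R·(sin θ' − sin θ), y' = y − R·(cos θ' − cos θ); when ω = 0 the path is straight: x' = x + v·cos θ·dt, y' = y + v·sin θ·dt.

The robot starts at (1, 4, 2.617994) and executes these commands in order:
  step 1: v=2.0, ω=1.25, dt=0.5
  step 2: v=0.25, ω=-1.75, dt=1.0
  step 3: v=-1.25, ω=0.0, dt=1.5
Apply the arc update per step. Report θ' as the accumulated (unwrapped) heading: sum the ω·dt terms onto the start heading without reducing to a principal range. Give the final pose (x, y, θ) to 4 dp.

step 1: θ'=3.2430 (R=1.6000) → pose (0.0380, 4.2061, 3.2430)
step 2: θ'=1.4930 (R=-0.1429) → pose (-0.1189, 4.3594, 1.4930)
step 3: θ'=1.4930 (straight) → pose (-0.2646, 2.4900, 1.4930)

(-0.2646, 2.4900, 1.4930)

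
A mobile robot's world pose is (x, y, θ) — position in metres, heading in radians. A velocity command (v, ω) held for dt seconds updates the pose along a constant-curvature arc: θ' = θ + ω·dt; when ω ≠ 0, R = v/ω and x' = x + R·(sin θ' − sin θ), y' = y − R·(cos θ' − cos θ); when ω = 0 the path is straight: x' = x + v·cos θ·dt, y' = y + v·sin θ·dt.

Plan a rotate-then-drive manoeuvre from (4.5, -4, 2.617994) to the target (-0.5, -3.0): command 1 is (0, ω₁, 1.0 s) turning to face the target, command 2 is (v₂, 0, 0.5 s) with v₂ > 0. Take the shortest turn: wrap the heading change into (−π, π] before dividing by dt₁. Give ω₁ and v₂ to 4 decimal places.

heading to target = atan2(-3−-4, -0.5−4.5) = 2.9442
Δθ = wrap(2.9442 − 2.6180) = 0.3262; ω₁ = Δθ/dt₁ = 0.3262
distance = √((-0.5−4.5)² + (-3−-4)²) = 5.0990; v₂ = distance/dt₂ = 10.1980

ω₁ = 0.3262, v₂ = 10.1980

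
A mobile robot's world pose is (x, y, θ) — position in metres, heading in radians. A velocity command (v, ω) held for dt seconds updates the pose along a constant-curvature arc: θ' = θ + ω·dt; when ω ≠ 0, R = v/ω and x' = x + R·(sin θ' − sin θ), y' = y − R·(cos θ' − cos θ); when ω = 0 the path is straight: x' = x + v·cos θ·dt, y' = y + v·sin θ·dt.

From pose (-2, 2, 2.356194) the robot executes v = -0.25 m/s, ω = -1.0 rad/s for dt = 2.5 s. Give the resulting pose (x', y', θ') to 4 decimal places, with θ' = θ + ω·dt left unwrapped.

(-2.2126, 1.5758, -0.1438)

θ' = 2.3562 + -1.0·2.5 = -0.1438
R = v/ω = -0.25/-1.0 = 0.2500
x' = -2 + 0.2500·(sin -0.1438 − sin 2.3562) = -2.2126
y' = 2 − 0.2500·(cos -0.1438 − cos 2.3562) = 1.5758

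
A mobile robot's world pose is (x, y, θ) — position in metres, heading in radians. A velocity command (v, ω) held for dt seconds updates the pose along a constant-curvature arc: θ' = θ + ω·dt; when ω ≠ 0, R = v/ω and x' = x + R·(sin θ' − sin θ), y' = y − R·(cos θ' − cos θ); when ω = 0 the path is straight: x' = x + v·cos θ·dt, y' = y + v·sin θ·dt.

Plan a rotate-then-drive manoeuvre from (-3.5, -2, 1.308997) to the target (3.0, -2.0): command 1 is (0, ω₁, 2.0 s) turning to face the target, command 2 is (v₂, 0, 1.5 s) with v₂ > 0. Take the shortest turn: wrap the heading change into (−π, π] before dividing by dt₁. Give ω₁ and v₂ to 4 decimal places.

heading to target = atan2(-2−-2, 3−-3.5) = 0.0000
Δθ = wrap(0.0000 − 1.3090) = -1.3090; ω₁ = Δθ/dt₁ = -0.6545
distance = √((3−-3.5)² + (-2−-2)²) = 6.5000; v₂ = distance/dt₂ = 4.3333

ω₁ = -0.6545, v₂ = 4.3333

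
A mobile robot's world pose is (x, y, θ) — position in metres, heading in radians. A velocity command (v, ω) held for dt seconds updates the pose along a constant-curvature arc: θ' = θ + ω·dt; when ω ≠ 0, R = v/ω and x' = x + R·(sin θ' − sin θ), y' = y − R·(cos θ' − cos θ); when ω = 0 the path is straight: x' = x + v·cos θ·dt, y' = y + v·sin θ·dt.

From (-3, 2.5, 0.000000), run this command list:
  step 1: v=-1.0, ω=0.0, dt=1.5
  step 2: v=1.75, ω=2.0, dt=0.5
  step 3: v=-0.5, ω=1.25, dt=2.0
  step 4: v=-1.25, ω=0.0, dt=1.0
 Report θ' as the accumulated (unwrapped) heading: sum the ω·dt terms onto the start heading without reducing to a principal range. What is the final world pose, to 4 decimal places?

step 1: θ'=0.0000 (straight) → pose (-4.5000, 2.5000, 0.0000)
step 2: θ'=1.0000 (R=0.8750) → pose (-3.7637, 2.9022, 1.0000)
step 3: θ'=3.5000 (R=-0.4000) → pose (-3.2868, 2.3115, 3.5000)
step 4: θ'=3.5000 (straight) → pose (-2.1162, 2.7500, 3.5000)

(-2.1162, 2.7500, 3.5000)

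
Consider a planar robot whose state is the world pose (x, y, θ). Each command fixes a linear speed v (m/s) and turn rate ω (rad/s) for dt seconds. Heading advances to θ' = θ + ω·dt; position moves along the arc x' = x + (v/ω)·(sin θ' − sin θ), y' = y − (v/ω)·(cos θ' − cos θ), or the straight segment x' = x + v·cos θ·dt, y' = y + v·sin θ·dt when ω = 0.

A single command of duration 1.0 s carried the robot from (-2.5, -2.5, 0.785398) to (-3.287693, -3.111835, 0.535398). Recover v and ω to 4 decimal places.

v = -1.0000, ω = -0.2500

Δθ = 0.535398 − 0.785398 = -0.250000
ω = Δθ/dt = -0.250000/1.0 = -0.2500
R = Δx/(sin θ' − sin θ) = 4.0000
v = R·ω = 4.0000·-0.2500 = -1.0000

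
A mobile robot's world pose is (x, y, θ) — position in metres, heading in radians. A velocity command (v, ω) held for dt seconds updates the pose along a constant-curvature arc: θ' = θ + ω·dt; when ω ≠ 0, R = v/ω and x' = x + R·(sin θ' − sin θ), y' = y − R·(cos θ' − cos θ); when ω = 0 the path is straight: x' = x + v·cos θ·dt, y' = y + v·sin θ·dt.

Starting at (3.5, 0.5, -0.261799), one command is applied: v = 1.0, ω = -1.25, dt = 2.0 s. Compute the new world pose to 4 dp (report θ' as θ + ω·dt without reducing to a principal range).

θ' = -0.2618 + -1.25·2.0 = -2.7618
R = v/ω = 1.0/-1.25 = -0.8000
x' = 3.5 + -0.8000·(sin -2.7618 − sin -0.2618) = 3.5895
y' = 0.5 − -0.8000·(cos -2.7618 − cos -0.2618) = -1.0157

(3.5895, -1.0157, -2.7618)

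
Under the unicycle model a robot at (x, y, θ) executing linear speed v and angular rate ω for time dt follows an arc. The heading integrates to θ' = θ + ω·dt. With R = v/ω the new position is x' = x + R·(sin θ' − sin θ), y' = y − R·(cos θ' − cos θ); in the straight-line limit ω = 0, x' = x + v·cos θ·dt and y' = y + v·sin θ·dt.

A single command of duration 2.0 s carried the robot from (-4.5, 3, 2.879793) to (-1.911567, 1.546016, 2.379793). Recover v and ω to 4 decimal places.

Δθ = 2.379793 − 2.879793 = -0.500000
ω = Δθ/dt = -0.500000/2.0 = -0.2500
R = Δx/(sin θ' − sin θ) = 6.0000
v = R·ω = 6.0000·-0.2500 = -1.5000

v = -1.5000, ω = -0.2500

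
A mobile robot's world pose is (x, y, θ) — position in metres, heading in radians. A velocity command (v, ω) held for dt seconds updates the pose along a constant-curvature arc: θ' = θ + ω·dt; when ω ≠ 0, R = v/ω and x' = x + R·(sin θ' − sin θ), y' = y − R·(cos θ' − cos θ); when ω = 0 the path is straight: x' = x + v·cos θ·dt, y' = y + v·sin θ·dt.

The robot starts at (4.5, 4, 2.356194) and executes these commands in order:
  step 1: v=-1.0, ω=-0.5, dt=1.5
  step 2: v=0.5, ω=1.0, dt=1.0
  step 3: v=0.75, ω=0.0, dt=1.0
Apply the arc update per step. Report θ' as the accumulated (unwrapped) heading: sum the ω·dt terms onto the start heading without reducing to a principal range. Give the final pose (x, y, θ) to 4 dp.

step 1: θ'=1.6062 (R=2.0000) → pose (5.0845, 2.6566, 1.6062)
step 2: θ'=2.6062 (R=0.5000) → pose (4.8399, 3.0689, 2.6062)
step 3: θ'=2.6062 (straight) → pose (4.1949, 3.4515, 2.6062)

(4.1949, 3.4515, 2.6062)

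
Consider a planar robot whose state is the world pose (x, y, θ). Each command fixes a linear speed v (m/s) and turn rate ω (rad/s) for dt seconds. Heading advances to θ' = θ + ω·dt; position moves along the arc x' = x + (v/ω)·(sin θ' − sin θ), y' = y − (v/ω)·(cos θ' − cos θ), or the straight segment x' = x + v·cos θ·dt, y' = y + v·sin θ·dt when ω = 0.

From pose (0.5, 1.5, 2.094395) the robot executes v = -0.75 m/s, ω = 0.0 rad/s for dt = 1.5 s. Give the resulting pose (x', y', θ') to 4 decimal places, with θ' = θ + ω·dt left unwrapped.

θ' = 2.0944 + 0.0·1.5 = 2.0944
ω = 0 → straight: x' = 0.5 + -0.75·cos(2.0944)·1.5 = 1.0625
y' = 1.5 + -0.75·sin(2.0944)·1.5 = 0.5257

(1.0625, 0.5257, 2.0944)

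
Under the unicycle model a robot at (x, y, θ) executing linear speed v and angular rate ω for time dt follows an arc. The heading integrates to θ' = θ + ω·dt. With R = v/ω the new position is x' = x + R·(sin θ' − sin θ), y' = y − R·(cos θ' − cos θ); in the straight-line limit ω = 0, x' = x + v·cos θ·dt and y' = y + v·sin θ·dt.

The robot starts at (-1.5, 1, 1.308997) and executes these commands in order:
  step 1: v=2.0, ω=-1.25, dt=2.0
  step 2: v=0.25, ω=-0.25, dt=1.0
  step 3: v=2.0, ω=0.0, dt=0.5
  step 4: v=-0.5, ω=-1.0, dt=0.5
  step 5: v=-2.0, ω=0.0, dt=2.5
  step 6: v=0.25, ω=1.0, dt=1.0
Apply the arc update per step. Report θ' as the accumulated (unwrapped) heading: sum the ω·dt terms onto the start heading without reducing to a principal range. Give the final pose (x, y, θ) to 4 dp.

step 1: θ'=-1.1910 (R=-1.6000) → pose (1.5315, 1.1791, -1.1910)
step 2: θ'=-1.4410 (R=-1.0000) → pose (1.5943, 0.9378, -1.4410)
step 3: θ'=-1.4410 (straight) → pose (1.7237, -0.0538, -1.4410)
step 4: θ'=-1.9410 (R=0.5000) → pose (1.7534, 0.1918, -1.9410)
step 5: θ'=-1.9410 (straight) → pose (3.5625, 4.8530, -1.9410)
step 6: θ'=-0.9410 (R=0.2500) → pose (3.5935, 4.6154, -0.9410)

(3.5935, 4.6154, -0.9410)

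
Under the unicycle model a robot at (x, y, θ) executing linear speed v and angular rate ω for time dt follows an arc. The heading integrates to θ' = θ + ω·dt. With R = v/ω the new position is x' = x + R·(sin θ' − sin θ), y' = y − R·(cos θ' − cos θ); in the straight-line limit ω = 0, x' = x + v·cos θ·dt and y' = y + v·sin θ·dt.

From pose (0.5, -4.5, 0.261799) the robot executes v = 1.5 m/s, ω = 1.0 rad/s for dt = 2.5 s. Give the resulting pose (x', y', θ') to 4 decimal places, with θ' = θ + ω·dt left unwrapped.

(0.6679, -1.6580, 2.7618)

θ' = 0.2618 + 1.0·2.5 = 2.7618
R = v/ω = 1.5/1.0 = 1.5000
x' = 0.5 + 1.5000·(sin 2.7618 − sin 0.2618) = 0.6679
y' = -4.5 − 1.5000·(cos 2.7618 − cos 0.2618) = -1.6580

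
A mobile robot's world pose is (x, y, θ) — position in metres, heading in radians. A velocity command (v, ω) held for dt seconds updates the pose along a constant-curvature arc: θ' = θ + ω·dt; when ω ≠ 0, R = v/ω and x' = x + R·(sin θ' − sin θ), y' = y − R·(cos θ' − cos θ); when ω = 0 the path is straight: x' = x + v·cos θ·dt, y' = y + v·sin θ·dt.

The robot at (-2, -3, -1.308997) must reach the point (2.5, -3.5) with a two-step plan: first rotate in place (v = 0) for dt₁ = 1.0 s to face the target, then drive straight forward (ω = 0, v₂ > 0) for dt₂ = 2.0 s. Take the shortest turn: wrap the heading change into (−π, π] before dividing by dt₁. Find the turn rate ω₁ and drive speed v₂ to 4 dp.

heading to target = atan2(-3.5−-3, 2.5−-2) = -0.1107
Δθ = wrap(-0.1107 − -1.3090) = 1.1983; ω₁ = Δθ/dt₁ = 1.1983
distance = √((2.5−-2)² + (-3.5−-3)²) = 4.5277; v₂ = distance/dt₂ = 2.2638

ω₁ = 1.1983, v₂ = 2.2638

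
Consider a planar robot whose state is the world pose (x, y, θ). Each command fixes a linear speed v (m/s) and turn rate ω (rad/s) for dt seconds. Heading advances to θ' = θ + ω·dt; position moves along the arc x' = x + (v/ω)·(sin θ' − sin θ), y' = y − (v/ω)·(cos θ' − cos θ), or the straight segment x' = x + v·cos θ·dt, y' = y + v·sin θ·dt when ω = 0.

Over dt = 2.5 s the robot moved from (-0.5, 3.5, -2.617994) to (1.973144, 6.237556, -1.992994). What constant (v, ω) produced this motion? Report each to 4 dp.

v = -1.5000, ω = 0.2500

Δθ = -1.992994 − -2.617994 = 0.625000
ω = Δθ/dt = 0.625000/2.5 = 0.2500
R = −Δy/(cos θ' − cos θ) = -6.0000
v = R·ω = -6.0000·0.2500 = -1.5000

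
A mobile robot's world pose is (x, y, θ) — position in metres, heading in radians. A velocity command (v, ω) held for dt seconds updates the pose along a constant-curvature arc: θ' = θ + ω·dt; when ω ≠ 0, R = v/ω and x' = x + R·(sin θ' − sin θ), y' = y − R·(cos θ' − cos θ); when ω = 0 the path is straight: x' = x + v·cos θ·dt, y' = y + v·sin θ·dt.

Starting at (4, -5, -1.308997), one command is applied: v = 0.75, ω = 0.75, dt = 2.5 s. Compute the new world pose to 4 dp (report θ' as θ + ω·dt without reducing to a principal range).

θ' = -1.3090 + 0.75·2.5 = 0.5660
R = v/ω = 0.75/0.75 = 1.0000
x' = 4 + 1.0000·(sin 0.5660 − sin -1.3090) = 5.5022
y' = -5 − 1.0000·(cos 0.5660 − cos -1.3090) = -5.5852

(5.5022, -5.5852, 0.5660)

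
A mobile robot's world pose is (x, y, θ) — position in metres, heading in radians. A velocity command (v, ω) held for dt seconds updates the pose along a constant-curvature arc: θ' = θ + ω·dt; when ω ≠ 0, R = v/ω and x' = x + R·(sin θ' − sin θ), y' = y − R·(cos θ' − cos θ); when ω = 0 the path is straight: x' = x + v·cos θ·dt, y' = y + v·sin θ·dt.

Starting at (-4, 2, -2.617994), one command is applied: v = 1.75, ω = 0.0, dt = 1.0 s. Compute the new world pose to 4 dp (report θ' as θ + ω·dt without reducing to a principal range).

θ' = -2.6180 + 0.0·1.0 = -2.6180
ω = 0 → straight: x' = -4 + 1.75·cos(-2.6180)·1.0 = -5.5155
y' = 2 + 1.75·sin(-2.6180)·1.0 = 1.1250

(-5.5155, 1.1250, -2.6180)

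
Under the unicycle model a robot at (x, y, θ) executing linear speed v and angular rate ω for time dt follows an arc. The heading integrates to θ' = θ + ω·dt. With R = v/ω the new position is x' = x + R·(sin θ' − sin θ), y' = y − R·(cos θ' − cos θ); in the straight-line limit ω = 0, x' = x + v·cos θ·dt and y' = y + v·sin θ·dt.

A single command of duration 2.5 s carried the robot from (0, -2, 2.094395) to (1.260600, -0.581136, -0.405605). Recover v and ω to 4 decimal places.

v = 1.0000, ω = -1.0000

Δθ = -0.405605 − 2.094395 = -2.500000
ω = Δθ/dt = -2.500000/2.5 = -1.0000
R = −Δy/(cos θ' − cos θ) = -1.0000
v = R·ω = -1.0000·-1.0000 = 1.0000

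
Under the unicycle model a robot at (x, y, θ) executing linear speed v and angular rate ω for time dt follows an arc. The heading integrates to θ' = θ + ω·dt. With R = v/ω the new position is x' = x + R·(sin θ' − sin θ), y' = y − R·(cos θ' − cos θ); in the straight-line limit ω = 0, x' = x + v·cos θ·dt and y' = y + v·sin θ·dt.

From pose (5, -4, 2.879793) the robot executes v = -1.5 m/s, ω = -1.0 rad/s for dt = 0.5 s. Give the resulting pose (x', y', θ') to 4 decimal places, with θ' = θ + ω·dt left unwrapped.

θ' = 2.8798 + -1.0·0.5 = 2.3798
R = v/ω = -1.5/-1.0 = 1.5000
x' = 5 + 1.5000·(sin 2.3798 − sin 2.8798) = 5.6471
y' = -4 − 1.5000·(cos 2.3798 − cos 2.8798) = -4.3635

(5.6471, -4.3635, 2.3798)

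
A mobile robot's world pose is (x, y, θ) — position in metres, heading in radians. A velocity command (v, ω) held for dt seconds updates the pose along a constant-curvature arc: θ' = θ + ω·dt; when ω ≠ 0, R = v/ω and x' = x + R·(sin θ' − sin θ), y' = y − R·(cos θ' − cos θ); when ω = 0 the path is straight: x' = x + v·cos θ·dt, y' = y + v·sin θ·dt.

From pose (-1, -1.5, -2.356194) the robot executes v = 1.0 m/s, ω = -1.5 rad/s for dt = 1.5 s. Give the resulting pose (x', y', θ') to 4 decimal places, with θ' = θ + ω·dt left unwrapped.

(-2.1343, -1.0993, -4.6062)

θ' = -2.3562 + -1.5·1.5 = -4.6062
R = v/ω = 1.0/-1.5 = -0.6667
x' = -1 + -0.6667·(sin -4.6062 − sin -2.3562) = -2.1343
y' = -1.5 − -0.6667·(cos -4.6062 − cos -2.3562) = -1.0993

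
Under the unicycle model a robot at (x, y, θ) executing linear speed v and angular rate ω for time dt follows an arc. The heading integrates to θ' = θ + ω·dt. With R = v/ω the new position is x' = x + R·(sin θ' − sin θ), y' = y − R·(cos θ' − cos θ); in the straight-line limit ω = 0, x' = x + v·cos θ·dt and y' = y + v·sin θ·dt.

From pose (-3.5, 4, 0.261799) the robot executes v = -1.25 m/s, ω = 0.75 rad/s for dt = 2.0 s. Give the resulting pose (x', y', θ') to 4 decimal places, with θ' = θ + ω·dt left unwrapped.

(-4.7050, 2.0737, 1.7618)

θ' = 0.2618 + 0.75·2.0 = 1.7618
R = v/ω = -1.25/0.75 = -1.6667
x' = -3.5 + -1.6667·(sin 1.7618 − sin 0.2618) = -4.7050
y' = 4 − -1.6667·(cos 1.7618 − cos 0.2618) = 2.0737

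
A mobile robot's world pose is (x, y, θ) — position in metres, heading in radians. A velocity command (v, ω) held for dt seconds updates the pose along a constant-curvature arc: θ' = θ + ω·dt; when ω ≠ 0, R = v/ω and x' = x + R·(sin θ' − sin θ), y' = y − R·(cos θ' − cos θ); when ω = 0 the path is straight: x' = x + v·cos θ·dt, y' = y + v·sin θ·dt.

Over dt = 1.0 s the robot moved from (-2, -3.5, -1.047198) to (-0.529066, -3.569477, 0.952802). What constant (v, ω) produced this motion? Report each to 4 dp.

Δθ = 0.952802 − -1.047198 = 2.000000
ω = Δθ/dt = 2.000000/1.0 = 2.0000
R = Δx/(sin θ' − sin θ) = 0.8750
v = R·ω = 0.8750·2.0000 = 1.7500

v = 1.7500, ω = 2.0000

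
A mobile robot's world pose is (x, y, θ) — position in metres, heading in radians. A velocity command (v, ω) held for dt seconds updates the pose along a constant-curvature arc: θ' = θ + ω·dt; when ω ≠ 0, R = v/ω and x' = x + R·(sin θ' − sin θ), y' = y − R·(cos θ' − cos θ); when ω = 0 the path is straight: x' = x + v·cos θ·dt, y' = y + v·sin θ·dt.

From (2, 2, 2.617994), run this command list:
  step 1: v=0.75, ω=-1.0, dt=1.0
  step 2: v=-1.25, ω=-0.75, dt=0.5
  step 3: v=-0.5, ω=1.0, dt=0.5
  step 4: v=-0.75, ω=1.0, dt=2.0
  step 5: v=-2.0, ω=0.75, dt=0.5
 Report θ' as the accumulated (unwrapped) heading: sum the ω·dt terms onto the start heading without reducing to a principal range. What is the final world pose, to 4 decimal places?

step 1: θ'=1.6180 (R=-0.7500) → pose (1.6258, 2.6141, 1.6180)
step 2: θ'=1.2430 (R=1.6667) → pose (1.5389, 1.9989, 1.2430)
step 3: θ'=1.7430 (R=-0.5000) → pose (1.5197, 1.7522, 1.7430)
step 4: θ'=3.7430 (R=-0.7500) → pose (2.6830, 1.2623, 3.7430)
step 5: θ'=4.1180 (R=-2.6667) → pose (3.3835, 1.9678, 4.1180)

(3.3835, 1.9678, 4.1180)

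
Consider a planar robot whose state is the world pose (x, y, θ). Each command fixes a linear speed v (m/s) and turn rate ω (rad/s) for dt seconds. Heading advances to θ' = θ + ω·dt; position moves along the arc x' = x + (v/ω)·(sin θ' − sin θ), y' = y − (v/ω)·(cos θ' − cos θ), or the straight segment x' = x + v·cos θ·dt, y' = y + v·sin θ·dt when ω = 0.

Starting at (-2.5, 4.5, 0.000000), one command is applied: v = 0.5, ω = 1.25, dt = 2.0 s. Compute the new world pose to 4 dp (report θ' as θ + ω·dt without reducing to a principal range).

(-2.2606, 5.2205, 2.5000)

θ' = 0.0000 + 1.25·2.0 = 2.5000
R = v/ω = 0.5/1.25 = 0.4000
x' = -2.5 + 0.4000·(sin 2.5000 − sin 0.0000) = -2.2606
y' = 4.5 − 0.4000·(cos 2.5000 − cos 0.0000) = 5.2205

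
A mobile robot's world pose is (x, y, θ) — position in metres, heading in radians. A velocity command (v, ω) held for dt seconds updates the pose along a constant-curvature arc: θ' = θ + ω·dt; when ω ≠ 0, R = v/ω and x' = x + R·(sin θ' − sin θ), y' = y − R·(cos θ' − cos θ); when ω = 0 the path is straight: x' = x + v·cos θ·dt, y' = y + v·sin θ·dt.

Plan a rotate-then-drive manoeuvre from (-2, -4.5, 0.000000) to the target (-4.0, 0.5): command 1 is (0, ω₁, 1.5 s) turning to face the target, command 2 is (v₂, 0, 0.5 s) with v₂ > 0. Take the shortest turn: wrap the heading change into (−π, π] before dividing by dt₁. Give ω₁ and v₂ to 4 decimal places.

heading to target = atan2(0.5−-4.5, -4−-2) = 1.9513
Δθ = wrap(1.9513 − 0.0000) = 1.9513; ω₁ = Δθ/dt₁ = 1.3009
distance = √((-4−-2)² + (0.5−-4.5)²) = 5.3852; v₂ = distance/dt₂ = 10.7703

ω₁ = 1.3009, v₂ = 10.7703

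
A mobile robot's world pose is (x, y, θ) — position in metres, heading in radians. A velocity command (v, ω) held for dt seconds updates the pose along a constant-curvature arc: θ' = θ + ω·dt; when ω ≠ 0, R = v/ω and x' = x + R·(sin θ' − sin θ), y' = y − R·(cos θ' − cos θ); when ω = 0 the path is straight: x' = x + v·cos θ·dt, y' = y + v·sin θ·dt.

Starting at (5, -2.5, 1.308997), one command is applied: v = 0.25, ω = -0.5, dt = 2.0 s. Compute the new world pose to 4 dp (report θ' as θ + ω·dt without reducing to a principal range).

θ' = 1.3090 + -0.5·2.0 = 0.3090
R = v/ω = 0.25/-0.5 = -0.5000
x' = 5 + -0.5000·(sin 0.3090 − sin 1.3090) = 5.3309
y' = -2.5 − -0.5000·(cos 0.3090 − cos 1.3090) = -2.1531

(5.3309, -2.1531, 0.3090)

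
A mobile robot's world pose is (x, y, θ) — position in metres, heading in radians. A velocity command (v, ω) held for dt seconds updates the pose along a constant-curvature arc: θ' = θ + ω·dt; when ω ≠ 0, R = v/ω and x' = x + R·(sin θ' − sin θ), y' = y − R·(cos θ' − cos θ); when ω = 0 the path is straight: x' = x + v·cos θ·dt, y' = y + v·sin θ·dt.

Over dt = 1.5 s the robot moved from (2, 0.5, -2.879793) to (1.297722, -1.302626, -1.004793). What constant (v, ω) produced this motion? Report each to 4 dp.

v = 1.5000, ω = 1.2500

Δθ = -1.004793 − -2.879793 = 1.875000
ω = Δθ/dt = 1.875000/1.5 = 1.2500
R = −Δy/(cos θ' − cos θ) = 1.2000
v = R·ω = 1.2000·1.2500 = 1.5000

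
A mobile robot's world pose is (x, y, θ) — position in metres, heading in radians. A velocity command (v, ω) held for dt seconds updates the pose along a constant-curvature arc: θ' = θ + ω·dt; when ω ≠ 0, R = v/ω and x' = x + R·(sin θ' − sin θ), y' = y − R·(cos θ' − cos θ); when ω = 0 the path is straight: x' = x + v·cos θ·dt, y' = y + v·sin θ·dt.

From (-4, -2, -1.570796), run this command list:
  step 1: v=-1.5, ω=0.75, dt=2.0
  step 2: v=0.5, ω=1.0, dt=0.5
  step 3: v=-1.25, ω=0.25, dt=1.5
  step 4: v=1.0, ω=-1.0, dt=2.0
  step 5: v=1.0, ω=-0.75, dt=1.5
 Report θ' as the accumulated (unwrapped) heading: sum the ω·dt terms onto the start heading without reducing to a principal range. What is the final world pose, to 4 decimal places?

step 1: θ'=-0.0708 (R=-2.0000) → pose (-5.8585, -0.0050, -0.0708)
step 2: θ'=0.4292 (R=0.5000) → pose (-5.6151, 0.0391, 0.4292)
step 3: θ'=0.8042 (R=-5.0000) → pose (-7.1357, -1.0390, 0.8042)
step 4: θ'=-1.1958 (R=-1.0000) → pose (-5.4850, -1.3664, -1.1958)
step 5: θ'=-2.3208 (R=-1.3333) → pose (-5.7500, -2.7636, -2.3208)

(-5.7500, -2.7636, -2.3208)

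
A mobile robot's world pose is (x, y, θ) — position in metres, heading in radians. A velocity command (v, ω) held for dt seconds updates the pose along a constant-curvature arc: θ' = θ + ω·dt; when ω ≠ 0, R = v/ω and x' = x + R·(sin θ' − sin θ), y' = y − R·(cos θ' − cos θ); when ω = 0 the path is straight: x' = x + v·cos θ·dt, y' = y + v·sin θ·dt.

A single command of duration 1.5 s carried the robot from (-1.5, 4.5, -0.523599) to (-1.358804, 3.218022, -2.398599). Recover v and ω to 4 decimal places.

Δθ = -2.398599 − -0.523599 = -1.875000
ω = Δθ/dt = -1.875000/1.5 = -1.2500
R = −Δy/(cos θ' − cos θ) = -0.8000
v = R·ω = -0.8000·-1.2500 = 1.0000

v = 1.0000, ω = -1.2500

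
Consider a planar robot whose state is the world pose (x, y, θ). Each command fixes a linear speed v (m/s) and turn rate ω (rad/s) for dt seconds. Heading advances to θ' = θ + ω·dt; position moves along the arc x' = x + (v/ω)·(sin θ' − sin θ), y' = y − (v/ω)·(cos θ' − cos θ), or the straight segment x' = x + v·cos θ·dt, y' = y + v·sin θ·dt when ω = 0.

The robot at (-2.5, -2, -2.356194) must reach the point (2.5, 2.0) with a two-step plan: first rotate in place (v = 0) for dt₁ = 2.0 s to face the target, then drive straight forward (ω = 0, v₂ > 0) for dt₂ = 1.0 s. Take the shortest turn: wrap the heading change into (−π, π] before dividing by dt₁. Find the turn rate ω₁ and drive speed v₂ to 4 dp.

heading to target = atan2(2−-2, 2.5−-2.5) = 0.6747
Δθ = wrap(0.6747 − -2.3562) = 3.0309; ω₁ = Δθ/dt₁ = 1.5155
distance = √((2.5−-2.5)² + (2−-2)²) = 6.4031; v₂ = distance/dt₂ = 6.4031

ω₁ = 1.5155, v₂ = 6.4031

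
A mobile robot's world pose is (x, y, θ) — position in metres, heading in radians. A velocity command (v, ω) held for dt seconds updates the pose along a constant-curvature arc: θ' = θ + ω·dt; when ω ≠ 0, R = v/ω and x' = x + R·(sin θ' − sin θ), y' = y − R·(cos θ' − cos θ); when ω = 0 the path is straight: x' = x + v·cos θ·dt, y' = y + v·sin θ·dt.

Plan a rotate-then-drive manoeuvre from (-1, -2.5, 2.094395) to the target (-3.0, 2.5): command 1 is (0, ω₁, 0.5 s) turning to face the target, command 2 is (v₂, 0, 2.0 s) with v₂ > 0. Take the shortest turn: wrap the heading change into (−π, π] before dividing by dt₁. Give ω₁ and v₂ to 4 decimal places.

ω₁ = -0.2862, v₂ = 2.6926

heading to target = atan2(2.5−-2.5, -3−-1) = 1.9513
Δθ = wrap(1.9513 − 2.0944) = -0.1431; ω₁ = Δθ/dt₁ = -0.2862
distance = √((-3−-1)² + (2.5−-2.5)²) = 5.3852; v₂ = distance/dt₂ = 2.6926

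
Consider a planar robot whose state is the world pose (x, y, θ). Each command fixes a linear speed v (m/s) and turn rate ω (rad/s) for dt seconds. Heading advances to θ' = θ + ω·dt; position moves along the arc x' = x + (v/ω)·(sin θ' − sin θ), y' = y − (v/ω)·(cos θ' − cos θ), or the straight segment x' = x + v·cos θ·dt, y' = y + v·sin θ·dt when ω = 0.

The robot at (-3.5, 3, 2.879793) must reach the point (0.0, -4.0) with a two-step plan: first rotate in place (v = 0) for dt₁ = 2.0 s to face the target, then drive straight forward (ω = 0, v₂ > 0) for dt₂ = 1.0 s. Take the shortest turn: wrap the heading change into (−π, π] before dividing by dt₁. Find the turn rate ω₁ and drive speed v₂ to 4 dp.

heading to target = atan2(-4−3, 0−-3.5) = -1.1071
Δθ = wrap(-1.1071 − 2.8798) = 2.2962; ω₁ = Δθ/dt₁ = 1.1481
distance = √((0−-3.5)² + (-4−3)²) = 7.8262; v₂ = distance/dt₂ = 7.8262

ω₁ = 1.1481, v₂ = 7.8262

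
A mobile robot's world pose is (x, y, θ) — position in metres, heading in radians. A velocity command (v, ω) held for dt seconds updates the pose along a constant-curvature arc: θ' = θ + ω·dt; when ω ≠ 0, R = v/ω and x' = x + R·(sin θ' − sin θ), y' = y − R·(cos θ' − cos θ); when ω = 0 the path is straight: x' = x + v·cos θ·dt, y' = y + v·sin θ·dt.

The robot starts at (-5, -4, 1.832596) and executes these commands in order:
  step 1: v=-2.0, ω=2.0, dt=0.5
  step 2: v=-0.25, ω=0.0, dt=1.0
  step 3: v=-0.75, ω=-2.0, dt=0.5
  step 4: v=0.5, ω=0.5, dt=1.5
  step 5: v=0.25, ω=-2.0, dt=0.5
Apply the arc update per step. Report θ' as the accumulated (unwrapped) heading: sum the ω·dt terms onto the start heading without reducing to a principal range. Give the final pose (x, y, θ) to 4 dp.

step 1: θ'=2.8326 (R=-1.0000) → pose (-4.3382, -4.6938, 2.8326)
step 2: θ'=2.8326 (straight) → pose (-4.1000, -4.7698, 2.8326)
step 3: θ'=1.8326 (R=0.3750) → pose (-3.8518, -5.0300, 1.8326)
step 4: θ'=2.5826 (R=1.0000) → pose (-4.2874, -4.4411, 2.5826)
step 5: θ'=1.5826 (R=-0.1250) → pose (-4.3461, -4.3366, 1.5826)

(-4.3461, -4.3366, 1.5826)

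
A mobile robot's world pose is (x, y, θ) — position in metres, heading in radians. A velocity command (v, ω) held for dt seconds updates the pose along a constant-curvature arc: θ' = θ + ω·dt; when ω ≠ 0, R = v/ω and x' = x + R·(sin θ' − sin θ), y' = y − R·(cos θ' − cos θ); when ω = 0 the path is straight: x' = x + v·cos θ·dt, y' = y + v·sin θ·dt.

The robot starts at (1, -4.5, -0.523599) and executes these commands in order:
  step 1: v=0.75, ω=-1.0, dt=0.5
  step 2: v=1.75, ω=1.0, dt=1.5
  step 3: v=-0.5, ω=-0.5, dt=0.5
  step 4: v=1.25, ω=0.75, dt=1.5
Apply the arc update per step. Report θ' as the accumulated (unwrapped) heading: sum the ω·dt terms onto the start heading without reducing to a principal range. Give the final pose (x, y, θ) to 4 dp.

step 1: θ'=-1.0236 (R=-0.7500) → pose (1.2655, -4.7593, -1.0236)
step 2: θ'=0.4764 (R=1.7500) → pose (3.5625, -5.4039, 0.4764)
step 3: θ'=0.2264 (R=1.0000) → pose (3.3284, -5.4897, 0.2264)
step 4: θ'=1.3514 (R=1.6667) → pose (4.5810, -4.2283, 1.3514)

(4.5810, -4.2283, 1.3514)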